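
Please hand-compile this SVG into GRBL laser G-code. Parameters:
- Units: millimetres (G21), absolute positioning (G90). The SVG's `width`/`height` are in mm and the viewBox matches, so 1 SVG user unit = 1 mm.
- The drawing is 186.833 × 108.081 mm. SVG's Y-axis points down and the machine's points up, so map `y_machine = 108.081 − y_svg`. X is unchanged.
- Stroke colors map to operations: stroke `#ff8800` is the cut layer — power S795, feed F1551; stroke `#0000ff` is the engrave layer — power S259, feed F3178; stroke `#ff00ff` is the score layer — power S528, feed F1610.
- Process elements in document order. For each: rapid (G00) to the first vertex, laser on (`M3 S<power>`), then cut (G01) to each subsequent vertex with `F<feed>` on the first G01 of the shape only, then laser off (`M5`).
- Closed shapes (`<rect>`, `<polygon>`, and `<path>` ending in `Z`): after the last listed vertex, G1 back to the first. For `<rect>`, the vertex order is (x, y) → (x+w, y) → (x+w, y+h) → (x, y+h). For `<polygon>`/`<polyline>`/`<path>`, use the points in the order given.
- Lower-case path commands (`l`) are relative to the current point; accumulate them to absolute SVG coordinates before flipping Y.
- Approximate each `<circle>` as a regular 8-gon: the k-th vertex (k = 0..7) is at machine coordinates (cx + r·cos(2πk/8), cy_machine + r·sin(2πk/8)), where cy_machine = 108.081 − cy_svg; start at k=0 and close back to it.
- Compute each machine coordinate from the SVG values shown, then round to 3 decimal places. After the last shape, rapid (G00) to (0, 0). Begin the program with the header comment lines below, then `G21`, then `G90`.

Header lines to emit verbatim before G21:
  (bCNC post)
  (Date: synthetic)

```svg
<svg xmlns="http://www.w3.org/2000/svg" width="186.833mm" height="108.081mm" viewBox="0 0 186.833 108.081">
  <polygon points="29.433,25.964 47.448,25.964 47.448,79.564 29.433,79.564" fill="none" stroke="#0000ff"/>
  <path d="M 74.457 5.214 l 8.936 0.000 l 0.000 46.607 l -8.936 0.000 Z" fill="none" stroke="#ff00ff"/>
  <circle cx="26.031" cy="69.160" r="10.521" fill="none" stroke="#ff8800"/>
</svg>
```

Since the viewBox matches the mm dimensions, user units are millimetres directly. The only transform is the Y-flip y_m = 108.081 − y_svg.

Shape 1 is a rectangle drawn with `<polygon>`. Its stroke #0000ff means engrave at S259, F3178. After flipping Y the toolpath is (29.433,82.117) → (47.448,82.117) → (47.448,28.517) → (29.433,28.517) → (29.433,82.117), returning to the start.

Shape 2 is a rectangle drawn with `<path>`. Its stroke #ff00ff means score at S528, F1610. After flipping Y the toolpath is (74.457,102.867) → (83.393,102.867) → (83.393,56.260) → (74.457,56.260) → (74.457,102.867), returning to the start.

Shape 3 is a circle drawn with `<circle>`. Its stroke #ff8800 means cut at S795, F1551. After flipping Y the toolpath is (36.552,38.921) → (33.470,46.360) → (26.031,49.442) → (18.592,46.360) → (15.510,38.921) → (18.592,31.482) → (26.031,28.400) → (33.470,31.482) → (36.552,38.921), returning to the start.

(bCNC post)
(Date: synthetic)
G21
G90
G00 X29.433 Y82.117
M3 S259
G01 X47.448 Y82.117 F3178
G01 X47.448 Y28.517
G01 X29.433 Y28.517
G01 X29.433 Y82.117
M5
G00 X74.457 Y102.867
M3 S528
G01 X83.393 Y102.867 F1610
G01 X83.393 Y56.260
G01 X74.457 Y56.260
G01 X74.457 Y102.867
M5
G00 X36.552 Y38.921
M3 S795
G01 X33.470 Y46.360 F1551
G01 X26.031 Y49.442
G01 X18.592 Y46.360
G01 X15.510 Y38.921
G01 X18.592 Y31.482
G01 X26.031 Y28.400
G01 X33.470 Y31.482
G01 X36.552 Y38.921
M5
G00 X0.000 Y0.000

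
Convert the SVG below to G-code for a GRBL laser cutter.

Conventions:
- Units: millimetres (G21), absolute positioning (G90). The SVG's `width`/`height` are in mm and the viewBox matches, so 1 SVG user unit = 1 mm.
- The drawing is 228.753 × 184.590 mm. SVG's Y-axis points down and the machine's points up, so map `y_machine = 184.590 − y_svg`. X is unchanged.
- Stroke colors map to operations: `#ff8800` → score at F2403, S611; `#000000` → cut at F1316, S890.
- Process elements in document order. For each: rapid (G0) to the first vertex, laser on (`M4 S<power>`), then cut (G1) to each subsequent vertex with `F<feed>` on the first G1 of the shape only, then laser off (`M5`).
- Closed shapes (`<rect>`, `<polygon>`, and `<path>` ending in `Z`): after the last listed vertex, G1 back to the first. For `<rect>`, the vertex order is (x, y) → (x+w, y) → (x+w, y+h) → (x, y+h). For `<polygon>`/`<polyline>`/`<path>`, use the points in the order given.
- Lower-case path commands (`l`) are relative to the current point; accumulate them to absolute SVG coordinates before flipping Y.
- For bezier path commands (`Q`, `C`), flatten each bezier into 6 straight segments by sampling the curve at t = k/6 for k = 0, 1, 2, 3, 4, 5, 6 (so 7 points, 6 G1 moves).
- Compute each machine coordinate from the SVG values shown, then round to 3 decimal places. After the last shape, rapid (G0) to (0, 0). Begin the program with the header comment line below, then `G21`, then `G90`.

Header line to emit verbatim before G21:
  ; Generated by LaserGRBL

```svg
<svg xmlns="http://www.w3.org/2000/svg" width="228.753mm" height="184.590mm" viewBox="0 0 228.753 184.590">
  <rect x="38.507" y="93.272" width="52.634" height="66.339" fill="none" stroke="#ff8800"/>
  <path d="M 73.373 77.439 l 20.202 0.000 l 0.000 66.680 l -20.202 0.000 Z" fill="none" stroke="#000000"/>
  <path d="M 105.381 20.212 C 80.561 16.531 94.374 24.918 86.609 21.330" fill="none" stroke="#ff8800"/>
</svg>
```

; Generated by LaserGRBL
G21
G90
G0 X38.507 Y91.318
M4 S611
G1 X91.141 Y91.318 F2403
G1 X91.141 Y24.979
G1 X38.507 Y24.979
G1 X38.507 Y91.318
M5
G0 X73.373 Y107.151
M4 S890
G1 X93.575 Y107.151 F1316
G1 X93.575 Y40.471
G1 X73.373 Y40.471
G1 X73.373 Y107.151
M5
G0 X105.381 Y164.378
M4 S611
G1 X95.912 Y165.324 F2403
G1 X91.209 Y164.927
G1 X89.599 Y163.854
G1 X89.411 Y162.773
G1 X88.972 Y162.353
G1 X86.609 Y163.260
M5
G0 X0.000 Y0.000

Since the viewBox matches the mm dimensions, user units are millimetres directly. The only transform is the Y-flip y_m = 184.590 − y_svg.

Shape 1 is a rectangle drawn with `<rect>`. Its stroke #ff8800 means score at S611, F2403. After flipping Y the toolpath is (38.507,91.318) → (91.141,91.318) → (91.141,24.979) → (38.507,24.979) → (38.507,91.318), returning to the start.

Shape 2 is a rectangle drawn with `<path>`. Its stroke #000000 means cut at S890, F1316. After flipping Y the toolpath is (73.373,107.151) → (93.575,107.151) → (93.575,40.471) → (73.373,40.471) → (73.373,107.151), returning to the start.

Shape 3 is a cubic bezier drawn with `<path>`. Its stroke #ff8800 means score at S611, F2403. After flipping Y the toolpath is (105.381,164.378) → (95.912,165.324) → (91.209,164.927) → (89.599,163.854) → (89.411,162.773) → (88.972,162.353) → (86.609,163.260).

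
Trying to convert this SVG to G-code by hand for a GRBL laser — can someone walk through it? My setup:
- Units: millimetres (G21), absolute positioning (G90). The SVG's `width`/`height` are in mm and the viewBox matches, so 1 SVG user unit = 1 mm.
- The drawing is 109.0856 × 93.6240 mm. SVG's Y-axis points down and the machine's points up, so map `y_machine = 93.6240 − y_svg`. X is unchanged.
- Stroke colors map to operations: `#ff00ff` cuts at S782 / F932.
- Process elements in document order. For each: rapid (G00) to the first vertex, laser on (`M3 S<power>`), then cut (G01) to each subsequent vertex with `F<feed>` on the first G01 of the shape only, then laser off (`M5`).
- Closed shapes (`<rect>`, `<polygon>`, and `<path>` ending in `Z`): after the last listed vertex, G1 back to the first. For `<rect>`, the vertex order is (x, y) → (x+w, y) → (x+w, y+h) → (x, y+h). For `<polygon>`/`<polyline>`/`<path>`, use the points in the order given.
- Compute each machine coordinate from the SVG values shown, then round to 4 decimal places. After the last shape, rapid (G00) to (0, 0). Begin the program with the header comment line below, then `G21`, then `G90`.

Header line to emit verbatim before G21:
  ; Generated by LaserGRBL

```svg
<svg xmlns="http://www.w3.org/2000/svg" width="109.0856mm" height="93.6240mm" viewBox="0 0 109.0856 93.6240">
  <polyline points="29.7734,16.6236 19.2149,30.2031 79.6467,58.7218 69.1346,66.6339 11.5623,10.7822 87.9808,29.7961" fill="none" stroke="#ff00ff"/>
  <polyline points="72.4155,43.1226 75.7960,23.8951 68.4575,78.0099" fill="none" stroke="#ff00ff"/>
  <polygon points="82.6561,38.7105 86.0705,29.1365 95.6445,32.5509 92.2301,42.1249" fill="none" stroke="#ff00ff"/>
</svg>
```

viewBox `0 0 109.0856 93.6240` with mm width/height → 1 unit = 1 mm. Flip: y_m = 93.6240 − y_svg.

**Shape 1** — `<polyline>` open polyline, stroke `#ff00ff` → cut (S782, F932). Machine vertices: (29.7734,77.0004) → (19.2149,63.4209) → (79.6467,34.9022) → (69.1346,26.9901) → (11.5623,82.8418) → (87.9808,63.8279). Open path.

**Shape 2** — `<polyline>` open polyline, stroke `#ff00ff` → cut (S782, F932). Machine vertices: (72.4155,50.5014) → (75.7960,69.7289) → (68.4575,15.6141). Open path.

**Shape 3** — `<polygon>` regular polygon, stroke `#ff00ff` → cut (S782, F932). Machine vertices: (82.6561,54.9135) → (86.0705,64.4875) → (95.6445,61.0731) → (92.2301,51.4991) → (82.6561,54.9135). Closed: final G1 returns to the first vertex.

; Generated by LaserGRBL
G21
G90
G00 X29.7734 Y77.0004
M3 S782
G01 X19.2149 Y63.4209 F932
G01 X79.6467 Y34.9022
G01 X69.1346 Y26.9901
G01 X11.5623 Y82.8418
G01 X87.9808 Y63.8279
M5
G00 X72.4155 Y50.5014
M3 S782
G01 X75.7960 Y69.7289 F932
G01 X68.4575 Y15.6141
M5
G00 X82.6561 Y54.9135
M3 S782
G01 X86.0705 Y64.4875 F932
G01 X95.6445 Y61.0731
G01 X92.2301 Y51.4991
G01 X82.6561 Y54.9135
M5
G00 X0.0000 Y0.0000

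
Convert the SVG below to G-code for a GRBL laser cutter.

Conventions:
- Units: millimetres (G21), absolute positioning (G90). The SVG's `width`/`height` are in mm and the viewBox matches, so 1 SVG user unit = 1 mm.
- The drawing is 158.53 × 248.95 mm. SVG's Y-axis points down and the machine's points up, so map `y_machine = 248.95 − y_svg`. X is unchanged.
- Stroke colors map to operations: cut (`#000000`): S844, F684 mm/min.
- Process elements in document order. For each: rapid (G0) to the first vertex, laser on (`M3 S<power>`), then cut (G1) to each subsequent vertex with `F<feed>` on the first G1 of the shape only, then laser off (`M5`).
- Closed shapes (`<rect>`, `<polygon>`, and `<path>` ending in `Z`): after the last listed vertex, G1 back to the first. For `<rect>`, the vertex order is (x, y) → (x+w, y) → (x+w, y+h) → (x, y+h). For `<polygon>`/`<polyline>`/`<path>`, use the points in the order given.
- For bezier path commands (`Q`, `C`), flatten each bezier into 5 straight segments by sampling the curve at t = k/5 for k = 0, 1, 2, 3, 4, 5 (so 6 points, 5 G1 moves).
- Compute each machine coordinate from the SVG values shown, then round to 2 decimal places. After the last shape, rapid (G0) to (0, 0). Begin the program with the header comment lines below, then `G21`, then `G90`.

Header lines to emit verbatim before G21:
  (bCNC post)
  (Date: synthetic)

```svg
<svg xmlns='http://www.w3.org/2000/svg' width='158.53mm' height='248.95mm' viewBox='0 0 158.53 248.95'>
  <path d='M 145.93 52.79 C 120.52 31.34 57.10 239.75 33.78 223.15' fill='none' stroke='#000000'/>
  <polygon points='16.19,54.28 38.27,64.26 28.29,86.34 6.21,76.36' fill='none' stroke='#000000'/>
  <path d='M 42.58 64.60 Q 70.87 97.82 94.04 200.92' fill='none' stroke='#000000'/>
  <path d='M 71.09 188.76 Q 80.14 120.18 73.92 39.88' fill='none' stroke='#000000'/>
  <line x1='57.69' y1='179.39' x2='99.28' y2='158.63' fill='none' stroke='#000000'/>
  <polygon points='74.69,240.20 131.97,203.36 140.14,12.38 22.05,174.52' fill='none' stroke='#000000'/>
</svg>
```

(bCNC post)
(Date: synthetic)
G21
G90
G0 X145.93 Y196.16
M3 S844
G1 X126.75 Y185.09 F684
G1 X102.19 Y140.68
G1 X76.01 Y84.77
G1 X51.96 Y39.20
G1 X33.78 Y25.80
M5
G0 X16.19 Y194.67
M3 S844
G1 X38.27 Y184.69 F684
G1 X28.29 Y162.61
G1 X6.21 Y172.59
G1 X16.19 Y194.67
M5
G0 X42.58 Y184.35
M3 S844
G1 X53.69 Y168.27 F684
G1 X64.39 Y146.59
G1 X74.68 Y119.33
G1 X84.57 Y86.47
G1 X94.04 Y48.03
M5
G0 X71.09 Y60.19
M3 S844
G1 X74.10 Y88.09 F684
G1 X75.89 Y116.93
G1 X76.45 Y146.71
G1 X75.80 Y177.42
G1 X73.92 Y209.07
M5
G0 X57.69 Y69.56
M3 S844
G1 X99.28 Y90.32 F684
M5
G0 X74.69 Y8.75
M3 S844
G1 X131.97 Y45.59 F684
G1 X140.14 Y236.57
G1 X22.05 Y74.43
G1 X74.69 Y8.75
M5
G0 X0.00 Y0.00

1 u = 1 mm; y_m = 248.95 − y.

[1] `<path>` cubic bezier, #000000→cut S844 F684: (145.93,196.16) → (126.75,185.09) → (102.19,140.68) → (76.01,84.77) → (51.96,39.20) → (33.78,25.80)

[2] `<polygon>` regular polygon, #000000→cut S844 F684: (16.19,194.67) → (38.27,184.69) → (28.29,162.61) → (6.21,172.59) → (16.19,194.67) (closed)

[3] `<path>` quadratic bezier, #000000→cut S844 F684: (42.58,184.35) → (53.69,168.27) → (64.39,146.59) → (74.68,119.33) → (84.57,86.47) → (94.04,48.03)

[4] `<path>` quadratic bezier, #000000→cut S844 F684: (71.09,60.19) → (74.10,88.09) → (75.89,116.93) → (76.45,146.71) → (75.80,177.42) → (73.92,209.07)

[5] `<line>` line segment, #000000→cut S844 F684: (57.69,69.56) → (99.28,90.32)

[6] `<polygon>` closed polygon, #000000→cut S844 F684: (74.69,8.75) → (131.97,45.59) → (140.14,236.57) → (22.05,74.43) → (74.69,8.75) (closed)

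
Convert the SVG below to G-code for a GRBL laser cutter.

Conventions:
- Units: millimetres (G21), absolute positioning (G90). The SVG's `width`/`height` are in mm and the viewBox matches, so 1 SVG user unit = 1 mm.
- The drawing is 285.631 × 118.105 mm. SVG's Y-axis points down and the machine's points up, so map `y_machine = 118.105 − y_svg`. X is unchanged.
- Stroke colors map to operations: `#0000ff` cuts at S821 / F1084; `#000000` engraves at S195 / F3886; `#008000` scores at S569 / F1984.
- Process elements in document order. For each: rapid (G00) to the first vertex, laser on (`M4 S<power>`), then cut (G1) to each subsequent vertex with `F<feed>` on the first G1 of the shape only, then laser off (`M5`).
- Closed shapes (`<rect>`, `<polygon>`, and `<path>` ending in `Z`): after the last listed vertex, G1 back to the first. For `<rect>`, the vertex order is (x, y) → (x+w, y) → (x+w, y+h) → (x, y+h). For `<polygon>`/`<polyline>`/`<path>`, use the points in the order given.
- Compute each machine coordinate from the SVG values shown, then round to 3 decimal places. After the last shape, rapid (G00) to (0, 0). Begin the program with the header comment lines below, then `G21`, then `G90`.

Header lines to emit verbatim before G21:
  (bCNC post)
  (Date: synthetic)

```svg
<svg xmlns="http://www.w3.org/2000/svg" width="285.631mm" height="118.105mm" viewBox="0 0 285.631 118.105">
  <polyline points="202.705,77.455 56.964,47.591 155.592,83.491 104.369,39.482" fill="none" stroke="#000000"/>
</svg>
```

(bCNC post)
(Date: synthetic)
G21
G90
G00 X202.705 Y40.650
M4 S195
G1 X56.964 Y70.514 F3886
G1 X155.592 Y34.614
G1 X104.369 Y78.623
M5
G00 X0.000 Y0.000

Since the viewBox matches the mm dimensions, user units are millimetres directly. The only transform is the Y-flip y_m = 118.105 − y_svg.

Shape 1 is a open polyline drawn with `<polyline>`. Its stroke #000000 means engrave at S195, F3886. After flipping Y the toolpath is (202.705,40.650) → (56.964,70.514) → (155.592,34.614) → (104.369,78.623).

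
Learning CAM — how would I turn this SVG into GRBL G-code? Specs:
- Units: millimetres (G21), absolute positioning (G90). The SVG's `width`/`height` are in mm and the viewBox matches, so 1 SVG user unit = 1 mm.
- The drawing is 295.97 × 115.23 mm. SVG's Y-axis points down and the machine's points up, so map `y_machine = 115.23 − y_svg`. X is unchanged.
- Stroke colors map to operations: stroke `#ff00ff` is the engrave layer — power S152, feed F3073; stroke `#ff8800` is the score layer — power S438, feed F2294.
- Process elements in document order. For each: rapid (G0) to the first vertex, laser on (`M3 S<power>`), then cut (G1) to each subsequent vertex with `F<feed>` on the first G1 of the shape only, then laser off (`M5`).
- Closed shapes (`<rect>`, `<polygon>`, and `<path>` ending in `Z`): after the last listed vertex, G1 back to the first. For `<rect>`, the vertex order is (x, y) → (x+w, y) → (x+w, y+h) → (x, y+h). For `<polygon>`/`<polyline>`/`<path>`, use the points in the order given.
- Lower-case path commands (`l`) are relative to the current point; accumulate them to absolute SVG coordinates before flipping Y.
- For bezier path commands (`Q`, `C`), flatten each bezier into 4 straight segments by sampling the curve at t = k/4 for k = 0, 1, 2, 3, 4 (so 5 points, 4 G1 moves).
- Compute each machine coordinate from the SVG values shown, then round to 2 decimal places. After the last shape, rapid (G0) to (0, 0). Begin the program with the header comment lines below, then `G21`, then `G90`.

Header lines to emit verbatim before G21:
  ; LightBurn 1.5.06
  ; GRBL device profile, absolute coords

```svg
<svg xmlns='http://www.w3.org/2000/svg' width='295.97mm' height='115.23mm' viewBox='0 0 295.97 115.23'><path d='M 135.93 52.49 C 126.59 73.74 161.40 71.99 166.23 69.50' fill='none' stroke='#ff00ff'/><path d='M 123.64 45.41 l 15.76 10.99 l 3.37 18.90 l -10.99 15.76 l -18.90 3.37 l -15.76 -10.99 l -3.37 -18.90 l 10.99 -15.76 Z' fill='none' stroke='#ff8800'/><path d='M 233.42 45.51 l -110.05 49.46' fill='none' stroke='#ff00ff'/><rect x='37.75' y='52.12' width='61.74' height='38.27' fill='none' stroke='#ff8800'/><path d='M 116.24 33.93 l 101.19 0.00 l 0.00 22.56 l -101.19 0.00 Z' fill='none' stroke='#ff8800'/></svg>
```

1 u = 1 mm; y_m = 115.23 − y.

[1] `<path>` cubic bezier, #ff00ff→engrave S152 F3073: (135.93,62.74) → (136.04,50.77) → (145.77,45.33) → (158.14,44.35) → (166.23,45.73)

[2] `<path>` regular polygon, #ff8800→score S438 F2294: (123.64,69.82) → (139.40,58.83) → (142.77,39.93) → (131.78,24.17) → (112.88,20.80) → (97.12,31.79) → (93.75,50.69) → (104.74,66.45) → (123.64,69.82) (closed)

[3] `<path>` line segment, #ff00ff→engrave S152 F3073: (233.42,69.72) → (123.37,20.26)

[4] `<rect>` rectangle, #ff8800→score S438 F2294: (37.75,63.11) → (99.49,63.11) → (99.49,24.84) → (37.75,24.84) → (37.75,63.11) (closed)

[5] `<path>` rectangle, #ff8800→score S438 F2294: (116.24,81.30) → (217.43,81.30) → (217.43,58.74) → (116.24,58.74) → (116.24,81.30) (closed)

; LightBurn 1.5.06
; GRBL device profile, absolute coords
G21
G90
G0 X135.93 Y62.74
M3 S152
G1 X136.04 Y50.77 F3073
G1 X145.77 Y45.33
G1 X158.14 Y44.35
G1 X166.23 Y45.73
M5
G0 X123.64 Y69.82
M3 S438
G1 X139.40 Y58.83 F2294
G1 X142.77 Y39.93
G1 X131.78 Y24.17
G1 X112.88 Y20.80
G1 X97.12 Y31.79
G1 X93.75 Y50.69
G1 X104.74 Y66.45
G1 X123.64 Y69.82
M5
G0 X233.42 Y69.72
M3 S152
G1 X123.37 Y20.26 F3073
M5
G0 X37.75 Y63.11
M3 S438
G1 X99.49 Y63.11 F2294
G1 X99.49 Y24.84
G1 X37.75 Y24.84
G1 X37.75 Y63.11
M5
G0 X116.24 Y81.30
M3 S438
G1 X217.43 Y81.30 F2294
G1 X217.43 Y58.74
G1 X116.24 Y58.74
G1 X116.24 Y81.30
M5
G0 X0.00 Y0.00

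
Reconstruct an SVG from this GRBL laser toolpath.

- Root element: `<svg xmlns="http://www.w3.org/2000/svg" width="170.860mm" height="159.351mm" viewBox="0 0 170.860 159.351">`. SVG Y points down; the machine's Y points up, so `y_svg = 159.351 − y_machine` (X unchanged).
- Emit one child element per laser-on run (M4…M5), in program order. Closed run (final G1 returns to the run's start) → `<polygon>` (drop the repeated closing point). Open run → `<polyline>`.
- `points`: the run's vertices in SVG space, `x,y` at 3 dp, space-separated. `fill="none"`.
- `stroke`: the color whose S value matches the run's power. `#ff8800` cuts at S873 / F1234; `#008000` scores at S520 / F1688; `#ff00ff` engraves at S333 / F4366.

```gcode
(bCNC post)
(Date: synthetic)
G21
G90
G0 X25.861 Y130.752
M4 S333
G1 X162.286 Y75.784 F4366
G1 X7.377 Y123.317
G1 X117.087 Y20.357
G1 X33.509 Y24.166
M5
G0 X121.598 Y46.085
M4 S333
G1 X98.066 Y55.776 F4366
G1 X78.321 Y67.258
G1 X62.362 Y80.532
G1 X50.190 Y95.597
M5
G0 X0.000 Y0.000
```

Each laser-on run becomes one SVG element. Flip Y back into SVG space with y_svg = 159.351 − y_machine. Every run uses S333, so all elements get stroke `#ff00ff` (engrave).

Run 1: The run is open, so emit a `<polyline>` with points (Y-flipped): 25.861,28.599 162.286,83.567 7.377,36.034 117.087,138.994 33.509,135.185.

Run 2: The run is open, so emit a `<polyline>` with points (Y-flipped): 121.598,113.266 98.066,103.575 78.321,92.093 62.362,78.819 50.190,63.754.

<svg xmlns="http://www.w3.org/2000/svg" width="170.860mm" height="159.351mm" viewBox="0 0 170.860 159.351">
  <polyline points="25.861,28.599 162.286,83.567 7.377,36.034 117.087,138.994 33.509,135.185" fill="none" stroke="#ff00ff"/>
  <polyline points="121.598,113.266 98.066,103.575 78.321,92.093 62.362,78.819 50.190,63.754" fill="none" stroke="#ff00ff"/>
</svg>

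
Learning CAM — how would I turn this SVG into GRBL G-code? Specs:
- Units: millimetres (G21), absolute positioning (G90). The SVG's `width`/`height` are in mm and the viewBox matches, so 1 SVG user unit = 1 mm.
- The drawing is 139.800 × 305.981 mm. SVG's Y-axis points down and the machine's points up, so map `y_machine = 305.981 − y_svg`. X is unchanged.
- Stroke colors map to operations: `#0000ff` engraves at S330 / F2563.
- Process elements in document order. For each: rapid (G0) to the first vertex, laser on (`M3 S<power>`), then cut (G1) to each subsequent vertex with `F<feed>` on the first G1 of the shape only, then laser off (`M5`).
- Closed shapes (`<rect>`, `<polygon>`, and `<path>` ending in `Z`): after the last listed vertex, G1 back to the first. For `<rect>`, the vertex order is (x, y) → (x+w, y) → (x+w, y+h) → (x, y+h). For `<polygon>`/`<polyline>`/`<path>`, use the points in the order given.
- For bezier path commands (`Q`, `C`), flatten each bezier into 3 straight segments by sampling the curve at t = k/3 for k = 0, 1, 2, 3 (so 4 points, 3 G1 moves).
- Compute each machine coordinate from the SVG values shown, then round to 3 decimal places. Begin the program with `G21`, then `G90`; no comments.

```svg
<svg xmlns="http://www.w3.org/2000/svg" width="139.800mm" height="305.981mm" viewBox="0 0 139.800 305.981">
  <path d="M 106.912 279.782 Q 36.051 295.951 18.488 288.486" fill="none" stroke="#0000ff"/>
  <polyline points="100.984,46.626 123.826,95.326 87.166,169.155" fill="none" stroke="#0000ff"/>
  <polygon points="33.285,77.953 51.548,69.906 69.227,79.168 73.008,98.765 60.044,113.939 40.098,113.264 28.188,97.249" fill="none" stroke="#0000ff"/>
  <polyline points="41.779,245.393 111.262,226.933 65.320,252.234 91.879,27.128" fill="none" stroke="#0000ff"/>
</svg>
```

viewBox `0 0 139.800 305.981` with mm width/height → 1 unit = 1 mm. Flip: y_m = 305.981 − y_svg.

**Shape 1** — `<path>` quadratic bezier, stroke `#0000ff` → engrave (S330, F2563). Control points (SVG): P0=(106.912,279.782), P1=(36.051,295.951), P2=(18.488,288.486); sampled at t=k/3. Machine vertices: (106.912,26.199) → (65.593,18.046) → (36.119,15.144) → (18.488,17.495). Open path.

**Shape 2** — `<polyline>` open polyline, stroke `#0000ff` → engrave (S330, F2563). Machine vertices: (100.984,259.355) → (123.826,210.655) → (87.166,136.826). Open path.

**Shape 3** — `<polygon>` regular polygon, stroke `#0000ff` → engrave (S330, F2563). Machine vertices: (33.285,228.028) → (51.548,236.075) → (69.227,226.813) → (73.008,207.216) → (60.044,192.042) → (40.098,192.717) → (28.188,208.732) → (33.285,228.028). Closed: final G1 returns to the first vertex.

**Shape 4** — `<polyline>` open polyline, stroke `#0000ff` → engrave (S330, F2563). Machine vertices: (41.779,60.588) → (111.262,79.048) → (65.320,53.747) → (91.879,278.853). Open path.

G21
G90
G0 X106.912 Y26.199
M3 S330
G1 X65.593 Y18.046 F2563
G1 X36.119 Y15.144
G1 X18.488 Y17.495
M5
G0 X100.984 Y259.355
M3 S330
G1 X123.826 Y210.655 F2563
G1 X87.166 Y136.826
M5
G0 X33.285 Y228.028
M3 S330
G1 X51.548 Y236.075 F2563
G1 X69.227 Y226.813
G1 X73.008 Y207.216
G1 X60.044 Y192.042
G1 X40.098 Y192.717
G1 X28.188 Y208.732
G1 X33.285 Y228.028
M5
G0 X41.779 Y60.588
M3 S330
G1 X111.262 Y79.048 F2563
G1 X65.320 Y53.747
G1 X91.879 Y278.853
M5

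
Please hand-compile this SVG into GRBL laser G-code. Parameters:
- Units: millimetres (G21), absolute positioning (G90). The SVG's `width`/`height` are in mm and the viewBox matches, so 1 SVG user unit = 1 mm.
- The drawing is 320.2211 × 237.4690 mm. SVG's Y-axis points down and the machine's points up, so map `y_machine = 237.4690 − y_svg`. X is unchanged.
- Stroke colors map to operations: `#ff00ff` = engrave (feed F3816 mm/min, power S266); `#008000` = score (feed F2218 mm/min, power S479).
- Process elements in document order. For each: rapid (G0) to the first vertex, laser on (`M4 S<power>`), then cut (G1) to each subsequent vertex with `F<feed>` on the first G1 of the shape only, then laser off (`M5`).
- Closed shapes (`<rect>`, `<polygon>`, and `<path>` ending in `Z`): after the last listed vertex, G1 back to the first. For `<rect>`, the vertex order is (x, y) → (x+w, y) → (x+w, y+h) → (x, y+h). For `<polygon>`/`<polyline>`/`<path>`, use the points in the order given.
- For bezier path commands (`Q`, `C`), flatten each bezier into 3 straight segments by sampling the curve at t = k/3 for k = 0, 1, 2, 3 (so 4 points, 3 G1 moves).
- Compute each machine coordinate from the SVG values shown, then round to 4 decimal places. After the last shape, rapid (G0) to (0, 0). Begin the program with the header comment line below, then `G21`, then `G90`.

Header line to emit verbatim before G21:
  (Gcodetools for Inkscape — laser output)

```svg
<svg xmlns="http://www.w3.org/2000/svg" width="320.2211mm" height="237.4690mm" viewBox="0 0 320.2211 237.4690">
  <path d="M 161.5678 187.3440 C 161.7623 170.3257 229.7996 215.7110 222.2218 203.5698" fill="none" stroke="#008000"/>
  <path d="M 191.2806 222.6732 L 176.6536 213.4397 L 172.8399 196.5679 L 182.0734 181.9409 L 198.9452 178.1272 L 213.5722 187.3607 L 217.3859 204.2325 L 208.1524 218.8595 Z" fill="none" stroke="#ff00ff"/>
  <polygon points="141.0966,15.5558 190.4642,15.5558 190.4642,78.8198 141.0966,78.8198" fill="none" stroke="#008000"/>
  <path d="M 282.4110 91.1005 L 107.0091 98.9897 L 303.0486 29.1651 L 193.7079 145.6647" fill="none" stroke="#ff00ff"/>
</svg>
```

viewBox `0 0 320.2211 237.4690` with mm width/height → 1 unit = 1 mm. Flip: y_m = 237.4690 − y_svg.

**Shape 1** — `<path>` cubic bezier, stroke `#008000` → score (S479, F2218). Control points (SVG): P0=(161.5678,187.3440), P1=(161.7623,170.3257), P2=(229.7996,215.7110), P3=(222.2218,203.5698); sampled at t=k/3. Machine vertices: (161.5678,50.1250) → (179.0633,50.7840) → (209.9078,36.4916) → (222.2218,33.8992). Open path.

**Shape 2** — `<path>` regular polygon, stroke `#ff00ff` → engrave (S266, F3816). Machine vertices: (191.2806,14.7958) → (176.6536,24.0293) → (172.8399,40.9011) → (182.0734,55.5281) → (198.9452,59.3418) → (213.5722,50.1083) → (217.3859,33.2365) → (208.1524,18.6095) → (191.2806,14.7958). Closed: final G1 returns to the first vertex.

**Shape 3** — `<polygon>` rectangle, stroke `#008000` → score (S479, F2218). Machine vertices: (141.0966,221.9132) → (190.4642,221.9132) → (190.4642,158.6492) → (141.0966,158.6492) → (141.0966,221.9132). Closed: final G1 returns to the first vertex.

**Shape 4** — `<path>` open polyline, stroke `#ff00ff` → engrave (S266, F3816). Machine vertices: (282.4110,146.3685) → (107.0091,138.4793) → (303.0486,208.3039) → (193.7079,91.8043). Open path.

(Gcodetools for Inkscape — laser output)
G21
G90
G0 X161.5678 Y50.1250
M4 S479
G1 X179.0633 Y50.7840 F2218
G1 X209.9078 Y36.4916
G1 X222.2218 Y33.8992
M5
G0 X191.2806 Y14.7958
M4 S266
G1 X176.6536 Y24.0293 F3816
G1 X172.8399 Y40.9011
G1 X182.0734 Y55.5281
G1 X198.9452 Y59.3418
G1 X213.5722 Y50.1083
G1 X217.3859 Y33.2365
G1 X208.1524 Y18.6095
G1 X191.2806 Y14.7958
M5
G0 X141.0966 Y221.9132
M4 S479
G1 X190.4642 Y221.9132 F2218
G1 X190.4642 Y158.6492
G1 X141.0966 Y158.6492
G1 X141.0966 Y221.9132
M5
G0 X282.4110 Y146.3685
M4 S266
G1 X107.0091 Y138.4793 F3816
G1 X303.0486 Y208.3039
G1 X193.7079 Y91.8043
M5
G0 X0.0000 Y0.0000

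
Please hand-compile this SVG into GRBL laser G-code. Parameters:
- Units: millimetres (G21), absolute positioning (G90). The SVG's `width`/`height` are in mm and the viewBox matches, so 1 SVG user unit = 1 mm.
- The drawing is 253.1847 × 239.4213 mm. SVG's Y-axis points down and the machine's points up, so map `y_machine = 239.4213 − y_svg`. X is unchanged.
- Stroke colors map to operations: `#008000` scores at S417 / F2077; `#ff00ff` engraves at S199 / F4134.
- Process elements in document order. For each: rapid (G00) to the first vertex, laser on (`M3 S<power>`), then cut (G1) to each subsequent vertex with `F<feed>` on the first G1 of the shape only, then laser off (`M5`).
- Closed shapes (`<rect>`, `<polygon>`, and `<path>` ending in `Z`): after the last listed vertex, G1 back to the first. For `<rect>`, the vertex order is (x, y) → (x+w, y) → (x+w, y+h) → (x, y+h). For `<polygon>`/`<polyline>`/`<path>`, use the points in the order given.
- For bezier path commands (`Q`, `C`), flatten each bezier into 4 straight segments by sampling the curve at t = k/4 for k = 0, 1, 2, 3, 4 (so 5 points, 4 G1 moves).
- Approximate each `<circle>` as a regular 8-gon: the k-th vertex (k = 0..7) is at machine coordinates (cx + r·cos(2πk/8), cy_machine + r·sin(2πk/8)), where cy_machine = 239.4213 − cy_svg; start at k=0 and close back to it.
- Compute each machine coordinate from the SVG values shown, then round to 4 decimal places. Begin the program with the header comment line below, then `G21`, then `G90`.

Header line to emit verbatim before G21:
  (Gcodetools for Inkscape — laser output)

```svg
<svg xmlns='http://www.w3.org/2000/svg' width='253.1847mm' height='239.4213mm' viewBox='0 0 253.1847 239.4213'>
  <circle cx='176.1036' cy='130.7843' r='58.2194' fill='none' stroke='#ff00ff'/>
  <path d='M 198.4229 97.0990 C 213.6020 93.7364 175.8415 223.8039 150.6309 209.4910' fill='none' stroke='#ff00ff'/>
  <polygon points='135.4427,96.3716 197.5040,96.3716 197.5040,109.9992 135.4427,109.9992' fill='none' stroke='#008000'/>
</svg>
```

1 u = 1 mm; y_m = 239.4213 − y.

[1] `<circle>` circle, #ff00ff→engrave S199 F4134: (234.3230,108.6370) → (217.2709,149.8043) → (176.1036,166.8564) → (134.9363,149.8043) → (117.8842,108.6370) → (134.9363,67.4697) → (176.1036,50.4176) → (217.2709,67.4697) → (234.3230,108.6370) (closed)

[2] `<path>` cubic bezier, #ff00ff→engrave S199 F4134: (198.4229,142.3223) → (200.9043,124.1669) → (189.6730,82.0199) → (170.8687,41.9262) → (150.6309,29.9303)

[3] `<polygon>` rectangle, #008000→score S417 F2077: (135.4427,143.0497) → (197.5040,143.0497) → (197.5040,129.4221) → (135.4427,129.4221) → (135.4427,143.0497) (closed)

(Gcodetools for Inkscape — laser output)
G21
G90
G00 X234.3230 Y108.6370
M3 S199
G1 X217.2709 Y149.8043 F4134
G1 X176.1036 Y166.8564
G1 X134.9363 Y149.8043
G1 X117.8842 Y108.6370
G1 X134.9363 Y67.4697
G1 X176.1036 Y50.4176
G1 X217.2709 Y67.4697
G1 X234.3230 Y108.6370
M5
G00 X198.4229 Y142.3223
M3 S199
G1 X200.9043 Y124.1669 F4134
G1 X189.6730 Y82.0199
G1 X170.8687 Y41.9262
G1 X150.6309 Y29.9303
M5
G00 X135.4427 Y143.0497
M3 S417
G1 X197.5040 Y143.0497 F2077
G1 X197.5040 Y129.4221
G1 X135.4427 Y129.4221
G1 X135.4427 Y143.0497
M5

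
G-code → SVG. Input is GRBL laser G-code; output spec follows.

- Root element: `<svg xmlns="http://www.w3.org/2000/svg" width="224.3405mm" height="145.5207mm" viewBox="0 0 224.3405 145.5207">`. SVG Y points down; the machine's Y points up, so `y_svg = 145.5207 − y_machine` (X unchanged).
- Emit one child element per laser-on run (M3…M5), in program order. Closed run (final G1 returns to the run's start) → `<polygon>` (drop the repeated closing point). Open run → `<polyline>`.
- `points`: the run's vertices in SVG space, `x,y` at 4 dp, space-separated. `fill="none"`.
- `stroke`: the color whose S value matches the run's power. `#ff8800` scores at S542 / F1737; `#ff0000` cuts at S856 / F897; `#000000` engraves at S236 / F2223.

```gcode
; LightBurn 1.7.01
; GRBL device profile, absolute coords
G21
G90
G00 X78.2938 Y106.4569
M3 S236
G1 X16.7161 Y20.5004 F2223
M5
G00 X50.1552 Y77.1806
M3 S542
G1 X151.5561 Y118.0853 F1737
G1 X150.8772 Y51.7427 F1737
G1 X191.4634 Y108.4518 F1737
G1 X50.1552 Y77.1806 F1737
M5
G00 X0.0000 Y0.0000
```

<svg xmlns="http://www.w3.org/2000/svg" width="224.3405mm" height="145.5207mm" viewBox="0 0 224.3405 145.5207">
  <polyline points="78.2938,39.0638 16.7161,125.0203" fill="none" stroke="#000000"/>
  <polygon points="50.1552,68.3401 151.5561,27.4354 150.8772,93.7780 191.4634,37.0689" fill="none" stroke="#ff8800"/>
</svg>

Machine Y-up, SVG Y-down with viewBox height 145.5207, so y_svg = 145.5207 − y_machine; X carries over.

Run 1: power S236 maps to stroke `#000000` (engrave). The run is open, so emit a `<polyline>` with points (Y-flipped): 78.2938,39.0638 16.7161,125.0203.

Run 2: S542 ⇒ score layer `#ff8800`. The run returns to its start, so emit a `<polygon>` with points (Y-flipped): 50.1552,68.3401 151.5561,27.4354 150.8772,93.7780 191.4634,37.0689.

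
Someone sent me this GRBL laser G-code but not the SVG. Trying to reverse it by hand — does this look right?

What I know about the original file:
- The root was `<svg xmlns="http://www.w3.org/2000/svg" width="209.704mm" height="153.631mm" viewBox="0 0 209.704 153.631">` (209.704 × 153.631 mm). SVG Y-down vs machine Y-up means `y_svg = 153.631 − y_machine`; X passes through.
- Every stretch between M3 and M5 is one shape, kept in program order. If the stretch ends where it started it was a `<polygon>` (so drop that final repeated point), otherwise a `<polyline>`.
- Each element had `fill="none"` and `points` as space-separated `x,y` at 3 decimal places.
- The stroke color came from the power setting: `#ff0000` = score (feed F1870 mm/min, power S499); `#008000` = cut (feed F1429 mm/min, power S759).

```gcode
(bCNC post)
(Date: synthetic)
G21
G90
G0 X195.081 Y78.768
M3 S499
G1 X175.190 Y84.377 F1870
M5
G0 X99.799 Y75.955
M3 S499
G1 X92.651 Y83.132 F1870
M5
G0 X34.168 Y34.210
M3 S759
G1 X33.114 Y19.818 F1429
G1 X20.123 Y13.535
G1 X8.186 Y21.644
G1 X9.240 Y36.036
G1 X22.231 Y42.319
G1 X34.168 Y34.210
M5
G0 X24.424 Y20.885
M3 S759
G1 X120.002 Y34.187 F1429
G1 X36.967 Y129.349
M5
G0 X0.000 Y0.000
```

<svg xmlns="http://www.w3.org/2000/svg" width="209.704mm" height="153.631mm" viewBox="0 0 209.704 153.631">
  <polyline points="195.081,74.863 175.190,69.254" fill="none" stroke="#ff0000"/>
  <polyline points="99.799,77.676 92.651,70.499" fill="none" stroke="#ff0000"/>
  <polygon points="34.168,119.421 33.114,133.813 20.123,140.096 8.186,131.987 9.240,117.595 22.231,111.312" fill="none" stroke="#008000"/>
  <polyline points="24.424,132.746 120.002,119.444 36.967,24.282" fill="none" stroke="#008000"/>
</svg>

y_svg = 153.631 − y_m.

[1] S499→`#ff0000` (score); open run; points: 195.081,74.863 175.190,69.254

[2] S499→`#ff0000` (score); open run; points: 99.799,77.676 92.651,70.499

[3] S759→`#008000` (cut); closed run; points: 34.168,119.421 33.114,133.813 20.123,140.096 8.186,131.987 9.240,117.595 22.231,111.312

[4] S759→`#008000` (cut); open run; points: 24.424,132.746 120.002,119.444 36.967,24.282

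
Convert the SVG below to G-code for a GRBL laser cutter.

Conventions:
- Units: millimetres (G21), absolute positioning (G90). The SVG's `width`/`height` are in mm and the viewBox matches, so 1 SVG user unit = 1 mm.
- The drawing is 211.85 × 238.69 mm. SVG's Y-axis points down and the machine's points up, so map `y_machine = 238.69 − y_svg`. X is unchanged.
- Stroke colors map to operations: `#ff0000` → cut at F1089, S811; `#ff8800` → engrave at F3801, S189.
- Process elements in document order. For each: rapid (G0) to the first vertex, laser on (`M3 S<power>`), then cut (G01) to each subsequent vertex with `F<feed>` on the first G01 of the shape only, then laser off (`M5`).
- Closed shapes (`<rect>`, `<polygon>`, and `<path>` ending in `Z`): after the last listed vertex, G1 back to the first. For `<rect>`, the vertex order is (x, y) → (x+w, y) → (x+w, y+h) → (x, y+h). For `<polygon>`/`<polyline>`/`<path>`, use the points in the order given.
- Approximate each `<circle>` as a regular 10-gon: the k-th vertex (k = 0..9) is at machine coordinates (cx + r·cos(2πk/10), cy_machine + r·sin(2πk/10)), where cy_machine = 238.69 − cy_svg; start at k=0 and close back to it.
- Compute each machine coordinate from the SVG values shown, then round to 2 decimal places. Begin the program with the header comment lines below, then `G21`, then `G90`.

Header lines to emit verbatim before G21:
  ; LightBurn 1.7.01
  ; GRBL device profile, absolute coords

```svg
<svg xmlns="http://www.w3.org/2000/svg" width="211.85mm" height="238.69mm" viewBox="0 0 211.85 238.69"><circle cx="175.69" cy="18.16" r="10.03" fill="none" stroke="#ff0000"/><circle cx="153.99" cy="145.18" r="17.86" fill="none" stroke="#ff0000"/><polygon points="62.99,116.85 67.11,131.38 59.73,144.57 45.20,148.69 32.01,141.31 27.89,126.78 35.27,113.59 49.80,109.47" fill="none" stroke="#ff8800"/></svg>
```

; LightBurn 1.7.01
; GRBL device profile, absolute coords
G21
G90
G0 X185.72 Y220.53
M3 S811
G01 X183.80 Y226.43 F1089
G01 X178.79 Y230.07
G01 X172.59 Y230.07
G01 X167.58 Y226.43
G01 X165.66 Y220.53
G01 X167.58 Y214.63
G01 X172.59 Y210.99
G01 X178.79 Y210.99
G01 X183.80 Y214.63
G01 X185.72 Y220.53
M5
G0 X171.85 Y93.51
M3 S811
G01 X168.44 Y104.01 F1089
G01 X159.51 Y110.50
G01 X148.47 Y110.50
G01 X139.54 Y104.01
G01 X136.13 Y93.51
G01 X139.54 Y83.01
G01 X148.47 Y76.52
G01 X159.51 Y76.52
G01 X168.44 Y83.01
G01 X171.85 Y93.51
M5
G0 X62.99 Y121.84
M3 S189
G01 X67.11 Y107.31 F3801
G01 X59.73 Y94.12
G01 X45.20 Y90.00
G01 X32.01 Y97.38
G01 X27.89 Y111.91
G01 X35.27 Y125.10
G01 X49.80 Y129.22
G01 X62.99 Y121.84
M5

1 u = 1 mm; y_m = 238.69 − y.

[1] `<circle>` circle, #ff0000→cut S811 F1089: (185.72,220.53) → (183.80,226.43) → (178.79,230.07) → (172.59,230.07) → (167.58,226.43) → (165.66,220.53) → (167.58,214.63) → (172.59,210.99) → (178.79,210.99) → (183.80,214.63) → (185.72,220.53) (closed)

[2] `<circle>` circle, #ff0000→cut S811 F1089: (171.85,93.51) → (168.44,104.01) → (159.51,110.50) → (148.47,110.50) → (139.54,104.01) → (136.13,93.51) → (139.54,83.01) → (148.47,76.52) → (159.51,76.52) → (168.44,83.01) → (171.85,93.51) (closed)

[3] `<polygon>` regular polygon, #ff8800→engrave S189 F3801: (62.99,121.84) → (67.11,107.31) → (59.73,94.12) → (45.20,90.00) → (32.01,97.38) → (27.89,111.91) → (35.27,125.10) → (49.80,129.22) → (62.99,121.84) (closed)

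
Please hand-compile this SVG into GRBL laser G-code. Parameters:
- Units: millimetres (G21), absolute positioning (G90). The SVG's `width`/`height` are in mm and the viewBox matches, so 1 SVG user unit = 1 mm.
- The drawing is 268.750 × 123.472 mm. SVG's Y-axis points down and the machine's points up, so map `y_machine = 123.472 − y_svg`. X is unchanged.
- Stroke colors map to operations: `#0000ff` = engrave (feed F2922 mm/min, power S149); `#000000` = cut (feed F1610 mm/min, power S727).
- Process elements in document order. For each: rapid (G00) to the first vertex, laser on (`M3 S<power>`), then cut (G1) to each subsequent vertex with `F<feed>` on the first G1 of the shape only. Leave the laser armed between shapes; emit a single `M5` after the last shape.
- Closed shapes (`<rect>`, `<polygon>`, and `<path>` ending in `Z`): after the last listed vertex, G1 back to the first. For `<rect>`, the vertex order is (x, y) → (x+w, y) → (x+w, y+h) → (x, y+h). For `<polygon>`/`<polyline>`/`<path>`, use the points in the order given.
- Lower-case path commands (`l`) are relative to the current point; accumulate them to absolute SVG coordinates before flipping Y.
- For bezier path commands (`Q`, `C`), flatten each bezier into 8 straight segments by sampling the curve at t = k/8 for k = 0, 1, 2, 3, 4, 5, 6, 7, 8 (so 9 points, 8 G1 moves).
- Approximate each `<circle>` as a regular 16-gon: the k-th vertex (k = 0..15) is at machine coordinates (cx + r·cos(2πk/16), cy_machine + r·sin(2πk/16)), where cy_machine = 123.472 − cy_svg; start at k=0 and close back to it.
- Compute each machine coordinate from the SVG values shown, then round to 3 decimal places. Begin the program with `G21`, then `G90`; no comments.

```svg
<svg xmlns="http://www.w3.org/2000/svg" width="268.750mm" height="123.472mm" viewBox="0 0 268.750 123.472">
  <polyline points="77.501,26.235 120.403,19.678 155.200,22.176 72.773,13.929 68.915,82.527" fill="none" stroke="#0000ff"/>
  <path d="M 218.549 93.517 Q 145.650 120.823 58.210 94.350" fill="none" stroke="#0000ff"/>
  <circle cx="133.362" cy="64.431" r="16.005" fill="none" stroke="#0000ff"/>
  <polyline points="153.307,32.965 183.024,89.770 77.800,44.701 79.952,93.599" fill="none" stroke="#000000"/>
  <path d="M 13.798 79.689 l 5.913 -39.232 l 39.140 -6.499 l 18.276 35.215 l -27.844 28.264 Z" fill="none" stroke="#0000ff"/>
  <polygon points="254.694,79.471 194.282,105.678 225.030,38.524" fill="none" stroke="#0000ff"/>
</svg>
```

1 u = 1 mm; y_m = 123.472 − y.

[1] `<polyline>` open polyline, #0000ff→engrave S149 F2922: (77.501,97.237) → (120.403,103.794) → (155.200,101.296) → (72.773,109.543) → (68.915,40.945)

[2] `<path>` quadratic bezier, #0000ff→engrave S149 F2922: (218.549,29.955) → (200.097,23.969) → (181.191,19.663) → (161.830,17.038) → (142.015,16.094) → (121.745,16.830) → (101.021,19.247) → (79.843,23.344) → (58.210,29.122)

[3] `<circle>` circle, #0000ff→engrave S149 F2922: (149.367,59.041) → (148.149,65.166) → (144.679,70.358) → (139.487,73.828) → (133.362,75.046) → (127.237,73.828) → (122.045,70.358) → (118.575,65.166) → (117.357,59.041) → (118.575,52.916) → (122.045,47.724) → (127.237,44.254) → (133.362,43.036) → (139.487,44.254) → (144.679,47.724) → (148.149,52.916) → (149.367,59.041) (closed)

[4] `<polyline>` open polyline, #000000→cut S727 F1610: (153.307,90.507) → (183.024,33.702) → (77.800,78.771) → (79.952,29.873)

[5] `<path>` regular polygon, #0000ff→engrave S149 F2922: (13.798,43.783) → (19.711,83.015) → (58.851,89.514) → (77.127,54.299) → (49.283,26.035) → (13.798,43.783) (closed)

[6] `<polygon>` closed polygon, #0000ff→engrave S149 F2922: (254.694,44.001) → (194.282,17.794) → (225.030,84.948) → (254.694,44.001) (closed)

G21
G90
G00 X77.501 Y97.237
M3 S149
G1 X120.403 Y103.794 F2922
G1 X155.200 Y101.296
G1 X72.773 Y109.543
G1 X68.915 Y40.945
G00 X218.549 Y29.955
M3 S149
G1 X200.097 Y23.969 F2922
G1 X181.191 Y19.663
G1 X161.830 Y17.038
G1 X142.015 Y16.094
G1 X121.745 Y16.830
G1 X101.021 Y19.247
G1 X79.843 Y23.344
G1 X58.210 Y29.122
G00 X149.367 Y59.041
M3 S149
G1 X148.149 Y65.166 F2922
G1 X144.679 Y70.358
G1 X139.487 Y73.828
G1 X133.362 Y75.046
G1 X127.237 Y73.828
G1 X122.045 Y70.358
G1 X118.575 Y65.166
G1 X117.357 Y59.041
G1 X118.575 Y52.916
G1 X122.045 Y47.724
G1 X127.237 Y44.254
G1 X133.362 Y43.036
G1 X139.487 Y44.254
G1 X144.679 Y47.724
G1 X148.149 Y52.916
G1 X149.367 Y59.041
G00 X153.307 Y90.507
M3 S727
G1 X183.024 Y33.702 F1610
G1 X77.800 Y78.771
G1 X79.952 Y29.873
G00 X13.798 Y43.783
M3 S149
G1 X19.711 Y83.015 F2922
G1 X58.851 Y89.514
G1 X77.127 Y54.299
G1 X49.283 Y26.035
G1 X13.798 Y43.783
G00 X254.694 Y44.001
M3 S149
G1 X194.282 Y17.794 F2922
G1 X225.030 Y84.948
G1 X254.694 Y44.001
M5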